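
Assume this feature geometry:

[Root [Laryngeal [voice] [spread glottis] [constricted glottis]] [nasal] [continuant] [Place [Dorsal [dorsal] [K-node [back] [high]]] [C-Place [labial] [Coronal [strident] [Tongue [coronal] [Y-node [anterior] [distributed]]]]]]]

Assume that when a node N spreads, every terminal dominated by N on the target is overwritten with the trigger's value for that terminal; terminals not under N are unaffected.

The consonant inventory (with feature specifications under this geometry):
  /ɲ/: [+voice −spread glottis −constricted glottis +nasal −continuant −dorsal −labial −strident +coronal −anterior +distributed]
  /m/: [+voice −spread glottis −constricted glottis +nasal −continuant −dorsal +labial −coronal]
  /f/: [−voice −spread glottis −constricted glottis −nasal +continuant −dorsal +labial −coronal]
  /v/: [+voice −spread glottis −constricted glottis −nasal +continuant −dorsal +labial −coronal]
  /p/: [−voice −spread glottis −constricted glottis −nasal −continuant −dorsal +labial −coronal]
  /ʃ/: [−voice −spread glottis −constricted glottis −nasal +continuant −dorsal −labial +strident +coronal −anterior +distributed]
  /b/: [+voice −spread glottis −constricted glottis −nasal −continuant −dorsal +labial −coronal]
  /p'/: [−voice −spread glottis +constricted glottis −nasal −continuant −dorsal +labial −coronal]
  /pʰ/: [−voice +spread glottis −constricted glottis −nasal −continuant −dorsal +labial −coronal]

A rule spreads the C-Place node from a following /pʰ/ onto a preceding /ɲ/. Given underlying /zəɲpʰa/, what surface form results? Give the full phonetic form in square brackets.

Terminals under C-Place in this geometry: [labial], [strident], [coronal], [anterior], [distributed].
After delinking /ɲ/'s C-Place and linking /pʰ/'s, the affected terminals become [+labial], [−coronal]; [voice], [spread glottis], [constricted glottis], … (outside C-Place) are retained from /ɲ/.
The resulting bundle matches /m/ in the inventory; substituting it for /ɲ/ gives [zəmpʰa].

[zəmpʰa]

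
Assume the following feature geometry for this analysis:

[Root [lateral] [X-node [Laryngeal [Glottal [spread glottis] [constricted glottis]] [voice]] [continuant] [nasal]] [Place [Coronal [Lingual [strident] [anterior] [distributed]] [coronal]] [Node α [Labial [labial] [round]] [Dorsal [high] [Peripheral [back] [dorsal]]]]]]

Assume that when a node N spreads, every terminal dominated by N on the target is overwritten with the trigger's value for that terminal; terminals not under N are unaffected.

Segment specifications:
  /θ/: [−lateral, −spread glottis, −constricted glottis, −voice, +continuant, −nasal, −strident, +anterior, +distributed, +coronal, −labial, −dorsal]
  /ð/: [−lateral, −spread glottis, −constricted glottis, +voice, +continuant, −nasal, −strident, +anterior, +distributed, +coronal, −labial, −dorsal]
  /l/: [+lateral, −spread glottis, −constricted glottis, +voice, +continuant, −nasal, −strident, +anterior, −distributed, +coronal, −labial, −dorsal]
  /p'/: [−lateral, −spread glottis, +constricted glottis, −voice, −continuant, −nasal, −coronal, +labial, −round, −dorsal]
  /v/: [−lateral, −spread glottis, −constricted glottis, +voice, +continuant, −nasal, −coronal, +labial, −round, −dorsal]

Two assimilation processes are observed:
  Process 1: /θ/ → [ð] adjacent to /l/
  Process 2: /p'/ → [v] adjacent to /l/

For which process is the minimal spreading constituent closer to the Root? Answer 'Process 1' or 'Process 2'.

In Process 1, [voice] changes, so the minimal spreading node is [voice] at depth 3.
In Process 2, [voice], [constricted glottis], [continuant] change, so the minimal spreading node is X-node at depth 1.
X-node is closer to Root than [voice], so Process 2 spreads the higher node.

Process 2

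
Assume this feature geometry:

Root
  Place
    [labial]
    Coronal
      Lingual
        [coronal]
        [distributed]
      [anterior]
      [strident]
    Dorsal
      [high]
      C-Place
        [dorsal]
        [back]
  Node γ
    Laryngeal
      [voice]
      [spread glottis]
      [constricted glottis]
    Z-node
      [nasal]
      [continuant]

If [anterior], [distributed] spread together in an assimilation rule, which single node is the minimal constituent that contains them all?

[anterior] is immediately dominated by Coronal.
[distributed] is immediately dominated by Lingual.
The listed terminals split across distinct daughters of Coronal, so Coronal itself is the smallest node containing them all.

Coronal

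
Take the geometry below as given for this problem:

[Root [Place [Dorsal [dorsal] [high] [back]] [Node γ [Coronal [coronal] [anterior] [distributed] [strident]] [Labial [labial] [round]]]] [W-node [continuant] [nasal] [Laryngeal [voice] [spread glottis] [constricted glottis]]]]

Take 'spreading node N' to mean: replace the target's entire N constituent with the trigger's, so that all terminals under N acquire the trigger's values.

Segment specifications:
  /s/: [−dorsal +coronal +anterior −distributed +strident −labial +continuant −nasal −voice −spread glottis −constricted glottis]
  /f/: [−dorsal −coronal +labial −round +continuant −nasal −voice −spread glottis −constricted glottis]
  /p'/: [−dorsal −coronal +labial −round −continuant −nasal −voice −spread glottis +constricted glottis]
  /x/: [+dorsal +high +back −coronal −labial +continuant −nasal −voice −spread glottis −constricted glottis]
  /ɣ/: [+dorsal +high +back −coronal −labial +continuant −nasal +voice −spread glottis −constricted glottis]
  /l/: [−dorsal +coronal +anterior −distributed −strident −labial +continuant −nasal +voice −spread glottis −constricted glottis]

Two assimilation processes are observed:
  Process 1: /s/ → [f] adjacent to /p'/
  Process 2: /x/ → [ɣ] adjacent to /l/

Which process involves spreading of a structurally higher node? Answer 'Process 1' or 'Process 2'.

Process 1

In Process 1, [labial], [round], [coronal], [anterior], [distributed], [strident] change, so the minimal spreading node is Node γ at depth 2.
Process 2 alters [voice]; the lowest dominating node is [voice] (depth 3 from Root).
Node γ is closer to Root than [voice], so Process 1 spreads the higher node.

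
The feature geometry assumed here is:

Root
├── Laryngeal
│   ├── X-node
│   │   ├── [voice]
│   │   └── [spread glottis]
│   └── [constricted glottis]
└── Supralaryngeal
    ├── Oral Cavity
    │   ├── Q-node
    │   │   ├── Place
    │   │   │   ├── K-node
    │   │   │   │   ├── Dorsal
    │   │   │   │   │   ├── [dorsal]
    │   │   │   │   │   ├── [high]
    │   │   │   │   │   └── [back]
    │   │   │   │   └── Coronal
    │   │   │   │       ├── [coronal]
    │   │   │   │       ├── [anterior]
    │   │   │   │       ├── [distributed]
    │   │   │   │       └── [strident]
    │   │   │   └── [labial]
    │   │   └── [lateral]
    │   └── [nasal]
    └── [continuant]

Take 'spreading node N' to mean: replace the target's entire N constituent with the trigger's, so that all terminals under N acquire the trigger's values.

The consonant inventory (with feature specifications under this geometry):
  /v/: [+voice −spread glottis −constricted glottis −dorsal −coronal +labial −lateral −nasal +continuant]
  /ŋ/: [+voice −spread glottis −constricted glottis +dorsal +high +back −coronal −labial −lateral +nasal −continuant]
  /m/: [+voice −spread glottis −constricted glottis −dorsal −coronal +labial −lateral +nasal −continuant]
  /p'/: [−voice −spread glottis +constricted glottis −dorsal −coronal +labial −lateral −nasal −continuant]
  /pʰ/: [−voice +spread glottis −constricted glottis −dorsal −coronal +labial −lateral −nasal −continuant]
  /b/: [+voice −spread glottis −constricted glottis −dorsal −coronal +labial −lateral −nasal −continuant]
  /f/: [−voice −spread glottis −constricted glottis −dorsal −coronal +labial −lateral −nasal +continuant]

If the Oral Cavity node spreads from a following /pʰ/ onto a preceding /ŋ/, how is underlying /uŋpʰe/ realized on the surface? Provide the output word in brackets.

[ubpʰe]

Terminals under Oral Cavity in this geometry: [dorsal], [high], [back], [coronal], [anterior], [distributed], [strident], [labial], [lateral], [nasal].
The target acquires /pʰ/'s values for everything under Oral Cavity — [−dorsal], [−coronal], [+labial], [−lateral], [−nasal] — while keeping its own [voice], [spread glottis], [constricted glottis], ….
This feature bundle is that of [b], so /uŋpʰe/ surfaces as [ubpʰe].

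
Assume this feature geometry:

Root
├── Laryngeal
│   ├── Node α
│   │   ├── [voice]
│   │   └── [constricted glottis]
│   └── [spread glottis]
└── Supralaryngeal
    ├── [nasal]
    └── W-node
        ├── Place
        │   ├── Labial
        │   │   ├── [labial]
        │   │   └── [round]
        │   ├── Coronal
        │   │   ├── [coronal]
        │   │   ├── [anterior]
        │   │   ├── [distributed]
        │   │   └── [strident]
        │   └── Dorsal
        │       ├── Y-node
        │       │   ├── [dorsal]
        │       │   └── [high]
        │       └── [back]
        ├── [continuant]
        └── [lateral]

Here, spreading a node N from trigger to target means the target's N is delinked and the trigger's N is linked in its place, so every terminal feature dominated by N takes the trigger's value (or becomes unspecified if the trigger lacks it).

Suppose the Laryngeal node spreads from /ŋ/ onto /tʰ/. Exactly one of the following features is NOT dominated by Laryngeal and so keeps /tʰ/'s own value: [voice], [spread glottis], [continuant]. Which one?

[continuant]

Laryngeal dominates exactly [voice], [constricted glottis], [spread glottis].
Of the listed options, [voice], [spread glottis] are among these and would be overwritten by spreading Laryngeal.
[continuant] is not within the Laryngeal subtree (it hangs from W-node), so /tʰ/'s [continuant] value survives.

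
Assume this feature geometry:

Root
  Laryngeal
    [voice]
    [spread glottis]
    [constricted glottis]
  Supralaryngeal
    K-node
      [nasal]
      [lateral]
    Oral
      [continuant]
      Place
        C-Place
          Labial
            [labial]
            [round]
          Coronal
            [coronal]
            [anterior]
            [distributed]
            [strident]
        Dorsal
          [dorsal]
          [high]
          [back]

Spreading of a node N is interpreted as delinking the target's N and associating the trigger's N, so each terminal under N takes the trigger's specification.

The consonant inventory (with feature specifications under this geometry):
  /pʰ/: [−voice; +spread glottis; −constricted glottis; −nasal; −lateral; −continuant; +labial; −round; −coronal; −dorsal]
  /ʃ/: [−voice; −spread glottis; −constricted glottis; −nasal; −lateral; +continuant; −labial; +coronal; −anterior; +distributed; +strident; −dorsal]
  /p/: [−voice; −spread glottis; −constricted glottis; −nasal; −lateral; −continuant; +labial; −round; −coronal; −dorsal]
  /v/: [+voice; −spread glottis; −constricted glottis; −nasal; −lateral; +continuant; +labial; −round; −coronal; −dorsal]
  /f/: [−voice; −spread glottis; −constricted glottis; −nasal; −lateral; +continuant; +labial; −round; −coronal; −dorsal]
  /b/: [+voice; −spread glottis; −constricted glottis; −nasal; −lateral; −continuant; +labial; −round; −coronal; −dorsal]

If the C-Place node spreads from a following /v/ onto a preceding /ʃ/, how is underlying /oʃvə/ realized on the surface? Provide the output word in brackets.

[ofvə]

Terminals under C-Place in this geometry: [labial], [round], [coronal], [anterior], [distributed], [strident].
Spreading C-Place from /v/ onto /ʃ/ replaces those values with /v/'s: [+labial], [−round], [−coronal]. Features outside C-Place ([voice], [spread glottis], [constricted glottis], …) stay as in /ʃ/.
This feature bundle is that of [f], so /oʃvə/ surfaces as [ofvə].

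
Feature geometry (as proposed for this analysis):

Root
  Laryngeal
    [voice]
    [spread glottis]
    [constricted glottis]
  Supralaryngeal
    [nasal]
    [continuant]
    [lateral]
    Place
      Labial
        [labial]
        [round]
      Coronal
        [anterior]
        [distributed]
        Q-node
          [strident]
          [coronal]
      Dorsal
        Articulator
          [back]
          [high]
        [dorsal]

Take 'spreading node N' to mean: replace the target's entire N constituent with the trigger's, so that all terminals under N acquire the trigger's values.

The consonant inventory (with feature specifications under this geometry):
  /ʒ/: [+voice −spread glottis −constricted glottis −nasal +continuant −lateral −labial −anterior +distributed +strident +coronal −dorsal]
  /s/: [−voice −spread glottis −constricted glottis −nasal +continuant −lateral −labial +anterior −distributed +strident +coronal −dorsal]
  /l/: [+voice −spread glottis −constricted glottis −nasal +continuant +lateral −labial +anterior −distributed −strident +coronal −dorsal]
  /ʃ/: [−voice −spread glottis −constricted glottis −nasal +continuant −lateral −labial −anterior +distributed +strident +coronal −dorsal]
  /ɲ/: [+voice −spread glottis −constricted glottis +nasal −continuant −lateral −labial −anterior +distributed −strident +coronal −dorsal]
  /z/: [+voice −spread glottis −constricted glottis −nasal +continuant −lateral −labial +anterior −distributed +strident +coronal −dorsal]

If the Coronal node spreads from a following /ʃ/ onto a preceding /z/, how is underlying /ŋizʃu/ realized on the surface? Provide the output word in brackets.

Coronal immediately or transitively dominates [anterior], [distributed], [strident], [coronal].
Spreading Coronal from /ʃ/ onto /z/ replaces those values with /ʃ/'s: [−anterior], [+distributed], [+strident], [+coronal]. Features outside Coronal ([voice], [spread glottis], [constricted glottis], …) stay as in /z/.
The resulting bundle matches /ʒ/ in the inventory; substituting it for /z/ gives [ŋiʒʃu].

[ŋiʒʃu]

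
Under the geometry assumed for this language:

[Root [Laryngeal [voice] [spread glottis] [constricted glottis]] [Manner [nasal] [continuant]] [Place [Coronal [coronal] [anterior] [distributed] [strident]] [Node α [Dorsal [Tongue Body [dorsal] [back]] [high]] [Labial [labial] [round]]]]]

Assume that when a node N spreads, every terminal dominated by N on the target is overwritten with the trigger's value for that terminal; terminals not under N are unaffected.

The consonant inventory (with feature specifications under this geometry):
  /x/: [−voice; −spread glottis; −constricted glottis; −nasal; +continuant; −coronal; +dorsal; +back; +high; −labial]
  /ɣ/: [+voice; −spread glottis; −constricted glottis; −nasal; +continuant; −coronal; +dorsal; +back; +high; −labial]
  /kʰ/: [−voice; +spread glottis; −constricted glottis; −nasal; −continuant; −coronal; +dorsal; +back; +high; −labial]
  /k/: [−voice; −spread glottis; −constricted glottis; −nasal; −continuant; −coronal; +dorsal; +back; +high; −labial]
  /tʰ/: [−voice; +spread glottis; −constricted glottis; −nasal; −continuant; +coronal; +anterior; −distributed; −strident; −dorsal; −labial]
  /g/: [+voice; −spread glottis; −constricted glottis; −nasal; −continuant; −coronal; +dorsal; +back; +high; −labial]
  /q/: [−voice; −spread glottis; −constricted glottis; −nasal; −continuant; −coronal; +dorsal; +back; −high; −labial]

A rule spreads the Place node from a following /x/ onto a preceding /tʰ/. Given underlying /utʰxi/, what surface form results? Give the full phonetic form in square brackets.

The Place node dominates the terminals [coronal], [anterior], [distributed], [strident], [dorsal], [back], [high], [labial], [round].
Spreading Place from /x/ onto /tʰ/ replaces those values with /x/'s: [−coronal], [+dorsal], [+back], [+high], [−labial]. Features outside Place ([voice], [spread glottis], [constricted glottis], …) stay as in /tʰ/.
This feature bundle is that of [kʰ], so /utʰxi/ surfaces as [ukʰxi].

[ukʰxi]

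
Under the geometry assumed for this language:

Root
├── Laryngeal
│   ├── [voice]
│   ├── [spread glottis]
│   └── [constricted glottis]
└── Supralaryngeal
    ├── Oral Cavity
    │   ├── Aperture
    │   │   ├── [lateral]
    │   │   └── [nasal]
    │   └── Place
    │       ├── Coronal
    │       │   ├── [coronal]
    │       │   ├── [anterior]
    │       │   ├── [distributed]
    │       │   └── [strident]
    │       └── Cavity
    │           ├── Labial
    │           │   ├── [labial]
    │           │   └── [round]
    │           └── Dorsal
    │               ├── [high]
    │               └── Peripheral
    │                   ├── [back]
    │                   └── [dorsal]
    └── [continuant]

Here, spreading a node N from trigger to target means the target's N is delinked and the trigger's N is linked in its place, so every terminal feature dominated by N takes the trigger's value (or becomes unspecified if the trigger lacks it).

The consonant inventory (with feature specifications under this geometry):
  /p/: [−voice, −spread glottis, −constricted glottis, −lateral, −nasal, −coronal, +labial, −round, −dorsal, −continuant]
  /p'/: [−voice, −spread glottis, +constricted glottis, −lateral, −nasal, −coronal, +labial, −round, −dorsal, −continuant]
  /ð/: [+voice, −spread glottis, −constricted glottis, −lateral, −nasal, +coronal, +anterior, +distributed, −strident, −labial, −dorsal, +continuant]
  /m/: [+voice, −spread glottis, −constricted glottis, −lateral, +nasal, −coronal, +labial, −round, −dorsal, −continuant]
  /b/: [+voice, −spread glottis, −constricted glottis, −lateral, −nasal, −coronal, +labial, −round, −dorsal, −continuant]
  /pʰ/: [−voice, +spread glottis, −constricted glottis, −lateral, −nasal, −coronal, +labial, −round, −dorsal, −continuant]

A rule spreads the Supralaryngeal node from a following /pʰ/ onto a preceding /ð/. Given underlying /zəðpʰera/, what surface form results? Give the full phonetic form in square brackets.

[zəbpʰera]

Terminals under Supralaryngeal in this geometry: [lateral], [nasal], [coronal], [anterior], [distributed], [strident], [labial], [round], [high], [back], [dorsal], [continuant].
Spreading Supralaryngeal from /pʰ/ onto /ð/ replaces those values with /pʰ/'s: [−lateral], [−nasal], [−coronal], [+labial], [−round], [−dorsal], [−continuant]. Features outside Supralaryngeal ([voice], [spread glottis], [constricted glottis]) stay as in /ð/.
Among the inventory, only /b/ has exactly this specification, giving the surface form [zəbpʰera].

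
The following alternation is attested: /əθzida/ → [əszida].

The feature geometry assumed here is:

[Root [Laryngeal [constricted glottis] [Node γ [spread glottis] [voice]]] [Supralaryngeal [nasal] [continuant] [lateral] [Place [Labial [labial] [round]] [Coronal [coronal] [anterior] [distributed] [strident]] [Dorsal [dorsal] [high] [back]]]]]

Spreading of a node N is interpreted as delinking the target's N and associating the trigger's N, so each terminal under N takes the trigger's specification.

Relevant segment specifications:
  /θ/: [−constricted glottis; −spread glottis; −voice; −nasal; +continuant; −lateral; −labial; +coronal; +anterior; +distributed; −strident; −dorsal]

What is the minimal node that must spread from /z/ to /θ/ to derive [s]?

Coronal

Feature comparison: [distributed], [strident] differ between /θ/ and [s]; the remaining terminals match.
In this geometry the lowest node dominating all of them is Coronal: every daughter of Coronal dominates only a proper subset, so no lower node suffices.
Spreading Coronal from /z/ overwrites each of those terminals with /z/'s values, yielding exactly [s].
[voice], a feature on which the two segments disagree outside Coronal, is unchanged — nothing dominating it spread, and Coronal is the minimal sufficient constituent.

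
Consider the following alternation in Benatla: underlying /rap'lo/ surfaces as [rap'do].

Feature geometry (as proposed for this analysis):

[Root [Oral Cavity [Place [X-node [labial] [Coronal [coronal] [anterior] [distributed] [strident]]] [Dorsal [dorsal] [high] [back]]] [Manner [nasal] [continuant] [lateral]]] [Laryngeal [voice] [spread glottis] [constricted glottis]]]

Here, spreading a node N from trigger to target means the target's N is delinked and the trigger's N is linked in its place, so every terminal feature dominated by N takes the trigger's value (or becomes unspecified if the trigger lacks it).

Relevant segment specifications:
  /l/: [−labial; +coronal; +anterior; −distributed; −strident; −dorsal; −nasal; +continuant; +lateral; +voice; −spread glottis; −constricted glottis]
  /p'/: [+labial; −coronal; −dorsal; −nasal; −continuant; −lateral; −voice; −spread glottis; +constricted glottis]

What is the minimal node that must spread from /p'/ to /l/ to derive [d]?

Manner

The alternation /l/ → [d] changes [continuant], [lateral] and nothing else.
Tracing each changed feature up the tree, the paths first meet at Manner; any lower node misses at least one of them.
If Manner spreads, every terminal under it takes /p'/'s value, producing [d] as observed.
Had Oral Cavity or a higher node spread, [labial], [coronal] would have taken /p'/'s values; they stay as in /l/, confirming the spreading constituent is exactly Manner.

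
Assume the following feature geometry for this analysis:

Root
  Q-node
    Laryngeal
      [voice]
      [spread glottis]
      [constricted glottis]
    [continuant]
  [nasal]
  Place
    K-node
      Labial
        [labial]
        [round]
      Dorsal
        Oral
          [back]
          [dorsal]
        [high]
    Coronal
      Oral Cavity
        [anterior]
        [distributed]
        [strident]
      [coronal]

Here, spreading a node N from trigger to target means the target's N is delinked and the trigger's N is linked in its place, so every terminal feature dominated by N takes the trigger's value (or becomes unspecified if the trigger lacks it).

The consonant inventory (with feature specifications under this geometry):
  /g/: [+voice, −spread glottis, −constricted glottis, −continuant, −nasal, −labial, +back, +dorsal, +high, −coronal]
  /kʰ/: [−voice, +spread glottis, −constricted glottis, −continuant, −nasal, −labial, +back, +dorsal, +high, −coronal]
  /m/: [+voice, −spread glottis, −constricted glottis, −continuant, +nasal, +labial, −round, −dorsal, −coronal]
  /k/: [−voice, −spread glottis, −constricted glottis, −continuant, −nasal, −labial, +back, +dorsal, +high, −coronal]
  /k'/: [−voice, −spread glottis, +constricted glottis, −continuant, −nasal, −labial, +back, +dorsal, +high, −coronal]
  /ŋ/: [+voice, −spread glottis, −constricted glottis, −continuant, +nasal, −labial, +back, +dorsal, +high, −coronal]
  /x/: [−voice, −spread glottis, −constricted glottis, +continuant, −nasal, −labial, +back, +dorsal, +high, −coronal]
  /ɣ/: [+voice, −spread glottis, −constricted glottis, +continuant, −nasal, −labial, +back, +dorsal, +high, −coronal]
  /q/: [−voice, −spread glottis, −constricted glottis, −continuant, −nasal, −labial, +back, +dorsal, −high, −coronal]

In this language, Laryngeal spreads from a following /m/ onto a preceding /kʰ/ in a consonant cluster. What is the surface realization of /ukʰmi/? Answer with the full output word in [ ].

[ugmi]

Laryngeal immediately or transitively dominates [voice], [spread glottis], [constricted glottis].
The target acquires /m/'s values for everything under Laryngeal — [+voice], [−spread glottis], [−constricted glottis] — while keeping its own [continuant], [nasal], [labial], ….
This feature bundle is that of [g], so /ukʰmi/ surfaces as [ugmi].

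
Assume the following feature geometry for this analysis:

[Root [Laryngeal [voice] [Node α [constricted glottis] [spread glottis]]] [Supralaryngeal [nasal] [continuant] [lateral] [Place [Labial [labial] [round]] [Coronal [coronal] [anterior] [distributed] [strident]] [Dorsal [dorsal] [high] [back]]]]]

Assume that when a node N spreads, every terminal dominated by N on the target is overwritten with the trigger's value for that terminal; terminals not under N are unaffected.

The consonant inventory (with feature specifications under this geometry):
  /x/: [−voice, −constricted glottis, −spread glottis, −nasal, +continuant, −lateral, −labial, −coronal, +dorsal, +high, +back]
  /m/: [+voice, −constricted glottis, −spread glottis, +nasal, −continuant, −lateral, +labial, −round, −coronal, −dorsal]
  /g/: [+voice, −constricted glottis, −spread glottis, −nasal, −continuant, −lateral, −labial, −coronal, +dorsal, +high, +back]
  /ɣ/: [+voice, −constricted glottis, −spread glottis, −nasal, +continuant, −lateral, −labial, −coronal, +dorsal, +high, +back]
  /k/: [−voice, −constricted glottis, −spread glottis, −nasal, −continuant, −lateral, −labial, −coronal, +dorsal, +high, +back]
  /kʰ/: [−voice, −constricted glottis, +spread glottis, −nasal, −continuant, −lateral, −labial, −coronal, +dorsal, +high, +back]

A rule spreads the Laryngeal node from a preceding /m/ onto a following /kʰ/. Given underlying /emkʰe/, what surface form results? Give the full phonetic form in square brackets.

[emge]

Terminals under Laryngeal in this geometry: [voice], [constricted glottis], [spread glottis].
Spreading Laryngeal from /m/ onto /kʰ/ replaces those values with /m/'s: [+voice], [−constricted glottis], [−spread glottis]. Features outside Laryngeal ([nasal], [continuant], [lateral], …) stay as in /kʰ/.
This feature bundle is that of [g], so /emkʰe/ surfaces as [emge].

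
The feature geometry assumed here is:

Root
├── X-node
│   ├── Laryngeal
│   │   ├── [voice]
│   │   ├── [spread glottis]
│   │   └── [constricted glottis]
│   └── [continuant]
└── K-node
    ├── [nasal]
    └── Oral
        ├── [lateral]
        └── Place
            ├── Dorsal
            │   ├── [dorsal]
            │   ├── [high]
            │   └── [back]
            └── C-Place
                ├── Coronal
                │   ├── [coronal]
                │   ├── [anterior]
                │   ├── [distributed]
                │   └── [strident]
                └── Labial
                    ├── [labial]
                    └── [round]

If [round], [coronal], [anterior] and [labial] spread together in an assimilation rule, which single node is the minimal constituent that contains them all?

C-Place

[round]: Root → K-node → Oral → Place → C-Place → Labial → [round].
[coronal]: Root → K-node → Oral → Place → C-Place → Coronal → [coronal].
[anterior]: Root → K-node → Oral → Place → C-Place → Coronal → [anterior].
[labial]: Root → K-node → Oral → Place → C-Place → Labial → [labial].
C-Place is the lowest common ancestor — every listed feature sits under it, and no single subconstituent of C-Place covers them all.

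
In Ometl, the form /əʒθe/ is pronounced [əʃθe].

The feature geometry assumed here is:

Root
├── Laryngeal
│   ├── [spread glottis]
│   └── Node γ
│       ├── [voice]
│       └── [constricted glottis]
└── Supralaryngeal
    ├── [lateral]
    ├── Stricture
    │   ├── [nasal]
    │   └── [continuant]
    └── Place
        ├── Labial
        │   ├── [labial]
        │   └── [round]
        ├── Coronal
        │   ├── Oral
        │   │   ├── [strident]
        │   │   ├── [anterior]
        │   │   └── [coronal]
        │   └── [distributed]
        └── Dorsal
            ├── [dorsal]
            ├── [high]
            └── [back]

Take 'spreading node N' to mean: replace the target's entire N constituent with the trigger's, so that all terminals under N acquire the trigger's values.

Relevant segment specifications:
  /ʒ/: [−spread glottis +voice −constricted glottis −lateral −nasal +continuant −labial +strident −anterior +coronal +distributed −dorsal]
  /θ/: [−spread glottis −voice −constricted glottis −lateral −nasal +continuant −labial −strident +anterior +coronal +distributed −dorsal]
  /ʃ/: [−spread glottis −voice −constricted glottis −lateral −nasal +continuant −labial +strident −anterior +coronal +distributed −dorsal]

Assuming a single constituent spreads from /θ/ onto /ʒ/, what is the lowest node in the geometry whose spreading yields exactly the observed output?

Comparing /ʒ/ with its surface form [ʃ], the only feature that changes is [voice].
Only a single terminal changes, and /θ/ supplies the new value, so [voice] itself is the minimal spreading constituent.
Features on which the two segments disagree outside [voice], such as [anterior], [strident], are unchanged — nothing dominating them spread, and [voice] is the minimal sufficient constituent.

[voice]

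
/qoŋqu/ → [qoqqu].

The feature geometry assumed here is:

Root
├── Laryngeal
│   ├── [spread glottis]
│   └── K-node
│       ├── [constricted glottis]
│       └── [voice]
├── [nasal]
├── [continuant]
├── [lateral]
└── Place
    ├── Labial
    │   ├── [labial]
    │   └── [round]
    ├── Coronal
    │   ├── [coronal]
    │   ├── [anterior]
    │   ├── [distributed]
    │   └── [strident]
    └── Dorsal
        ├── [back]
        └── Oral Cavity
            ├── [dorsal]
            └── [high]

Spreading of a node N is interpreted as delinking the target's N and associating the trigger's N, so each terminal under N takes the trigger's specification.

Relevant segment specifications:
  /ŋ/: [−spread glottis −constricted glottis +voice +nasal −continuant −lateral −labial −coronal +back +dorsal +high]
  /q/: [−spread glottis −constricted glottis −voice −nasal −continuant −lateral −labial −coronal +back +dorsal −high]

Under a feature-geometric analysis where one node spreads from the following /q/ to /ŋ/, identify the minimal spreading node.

Root

Comparing /ŋ/ with its surface form [q], the features that change are [voice], [nasal], [high].
In this geometry the lowest node dominating all of them is Root: every daughter of Root dominates only a proper subset, so no lower node suffices.
If Root spreads, every terminal under it takes /q/'s value, producing [q] as observed.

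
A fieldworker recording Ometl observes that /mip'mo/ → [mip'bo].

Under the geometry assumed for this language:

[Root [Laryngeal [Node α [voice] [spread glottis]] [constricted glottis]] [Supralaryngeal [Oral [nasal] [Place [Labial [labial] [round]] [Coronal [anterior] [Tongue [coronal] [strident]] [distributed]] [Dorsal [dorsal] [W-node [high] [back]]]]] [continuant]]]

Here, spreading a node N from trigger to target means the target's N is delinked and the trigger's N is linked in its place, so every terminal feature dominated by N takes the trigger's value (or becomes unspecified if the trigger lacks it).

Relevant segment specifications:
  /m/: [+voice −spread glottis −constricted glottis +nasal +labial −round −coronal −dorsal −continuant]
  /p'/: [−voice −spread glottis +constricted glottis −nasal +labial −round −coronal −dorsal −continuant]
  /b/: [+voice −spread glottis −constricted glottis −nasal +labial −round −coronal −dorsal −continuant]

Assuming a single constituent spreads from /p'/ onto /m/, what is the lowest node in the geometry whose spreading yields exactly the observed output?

[nasal]

Feature comparison: [nasal] differs between /m/ and [b]; the remaining terminals match.
With a single altered terminal, the smallest constituent that could spread is that terminal — [nasal].
[constricted glottis], [voice] stay as in /m/ although /p'/ differs there, so no node dominating them spread; among the remaining candidates [nasal] is the lowest that derives the output.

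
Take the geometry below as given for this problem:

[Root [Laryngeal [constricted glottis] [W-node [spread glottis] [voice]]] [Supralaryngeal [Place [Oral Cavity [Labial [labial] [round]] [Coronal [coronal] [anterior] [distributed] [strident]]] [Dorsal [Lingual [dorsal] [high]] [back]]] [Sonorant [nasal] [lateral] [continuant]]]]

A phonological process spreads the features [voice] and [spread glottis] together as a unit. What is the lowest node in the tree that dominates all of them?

W-node

[voice]: Root > Laryngeal > W-node > [voice].
[spread glottis]: Root > Laryngeal > W-node > [spread glottis].
W-node is the lowest common ancestor — every listed feature sits under it, and no single subconstituent of W-node covers them all.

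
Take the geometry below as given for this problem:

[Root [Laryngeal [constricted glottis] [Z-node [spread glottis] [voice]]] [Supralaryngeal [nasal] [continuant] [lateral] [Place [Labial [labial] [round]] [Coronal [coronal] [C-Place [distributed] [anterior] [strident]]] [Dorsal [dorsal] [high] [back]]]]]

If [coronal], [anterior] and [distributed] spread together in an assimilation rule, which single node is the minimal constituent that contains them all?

Coronal

[coronal]: Root > Supralaryngeal > Place > Coronal > [coronal].
[anterior]: Root > Supralaryngeal > Place > Coronal > C-Place > [anterior].
[distributed]: Root > Supralaryngeal > Place > Coronal > C-Place > [distributed].
The lowest node appearing on every path is Coronal; each proper daughter of Coronal fails to dominate at least one of the listed features.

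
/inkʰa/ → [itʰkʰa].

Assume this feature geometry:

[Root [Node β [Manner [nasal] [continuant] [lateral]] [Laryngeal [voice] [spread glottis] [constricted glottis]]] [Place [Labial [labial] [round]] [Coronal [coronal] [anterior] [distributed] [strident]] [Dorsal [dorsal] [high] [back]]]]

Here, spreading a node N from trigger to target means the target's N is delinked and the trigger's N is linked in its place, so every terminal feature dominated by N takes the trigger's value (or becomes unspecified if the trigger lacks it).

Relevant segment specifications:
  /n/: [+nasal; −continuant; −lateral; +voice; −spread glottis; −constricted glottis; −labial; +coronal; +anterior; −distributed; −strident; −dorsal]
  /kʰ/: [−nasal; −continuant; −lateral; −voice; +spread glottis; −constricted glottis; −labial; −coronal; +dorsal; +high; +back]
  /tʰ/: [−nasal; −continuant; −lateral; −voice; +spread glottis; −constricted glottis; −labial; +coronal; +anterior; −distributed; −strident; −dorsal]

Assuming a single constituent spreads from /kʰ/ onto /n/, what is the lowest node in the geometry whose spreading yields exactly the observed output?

The alternation /n/ → [tʰ] changes [voice], [spread glottis], [nasal] and nothing else.
Tracing each changed feature up the tree, the paths first meet at Node β; any lower node misses at least one of them.
Delinking /n/'s Node β and associating /kʰ/'s Node β gives precisely the feature bundle of [tʰ].
Since [dorsal], [coronal] are preserved even though /kʰ/ disagrees there, no node above Node β spread.

Node β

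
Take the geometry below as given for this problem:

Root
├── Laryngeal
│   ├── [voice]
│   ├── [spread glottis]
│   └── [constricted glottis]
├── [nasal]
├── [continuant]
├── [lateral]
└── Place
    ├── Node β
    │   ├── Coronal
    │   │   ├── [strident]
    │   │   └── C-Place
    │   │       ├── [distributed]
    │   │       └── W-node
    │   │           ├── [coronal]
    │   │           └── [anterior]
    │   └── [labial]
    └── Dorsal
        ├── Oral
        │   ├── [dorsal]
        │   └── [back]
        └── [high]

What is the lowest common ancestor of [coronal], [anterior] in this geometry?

W-node

[coronal]: Root → Place → Node β → Coronal → C-Place → W-node → [coronal].
[anterior]: Root → Place → Node β → Coronal → C-Place → W-node → [anterior].
These paths first converge at W-node; no daughter of W-node dominates all 2 features, so W-node is the minimal constituent.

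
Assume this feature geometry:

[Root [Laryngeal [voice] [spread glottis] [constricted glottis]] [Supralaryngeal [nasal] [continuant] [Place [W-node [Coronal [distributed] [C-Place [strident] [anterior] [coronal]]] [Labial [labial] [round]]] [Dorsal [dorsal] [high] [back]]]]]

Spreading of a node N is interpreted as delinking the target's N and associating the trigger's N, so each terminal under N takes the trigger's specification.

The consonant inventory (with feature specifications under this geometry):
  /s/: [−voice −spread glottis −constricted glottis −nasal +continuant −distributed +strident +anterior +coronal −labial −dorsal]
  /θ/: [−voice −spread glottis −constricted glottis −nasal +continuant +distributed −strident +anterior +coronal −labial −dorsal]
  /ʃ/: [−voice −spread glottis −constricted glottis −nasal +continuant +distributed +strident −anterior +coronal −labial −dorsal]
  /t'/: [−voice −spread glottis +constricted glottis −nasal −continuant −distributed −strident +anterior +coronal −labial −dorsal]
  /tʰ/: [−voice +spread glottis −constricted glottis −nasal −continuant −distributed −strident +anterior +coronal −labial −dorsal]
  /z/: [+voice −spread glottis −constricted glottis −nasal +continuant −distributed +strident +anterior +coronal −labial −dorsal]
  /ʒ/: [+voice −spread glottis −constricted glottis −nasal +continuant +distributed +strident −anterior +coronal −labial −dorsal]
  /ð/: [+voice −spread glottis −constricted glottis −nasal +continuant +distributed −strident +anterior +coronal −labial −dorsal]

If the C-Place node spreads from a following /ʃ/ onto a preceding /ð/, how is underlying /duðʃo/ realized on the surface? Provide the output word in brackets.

[duʒʃo]

The C-Place node dominates the terminals [strident], [anterior], [coronal].
Spreading C-Place from /ʃ/ onto /ð/ replaces those values with /ʃ/'s: [+strident], [−anterior], [+coronal]. Features outside C-Place ([voice], [spread glottis], [constricted glottis], …) stay as in /ð/.
This feature bundle is that of [ʒ], so /duðʃo/ surfaces as [duʒʃo].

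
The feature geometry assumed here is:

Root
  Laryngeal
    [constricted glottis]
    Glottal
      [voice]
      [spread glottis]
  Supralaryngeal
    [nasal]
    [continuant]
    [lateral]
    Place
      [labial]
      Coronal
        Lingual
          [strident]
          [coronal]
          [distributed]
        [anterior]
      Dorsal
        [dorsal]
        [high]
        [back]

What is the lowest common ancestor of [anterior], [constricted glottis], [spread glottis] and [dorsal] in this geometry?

Root

[anterior] is immediately dominated by Coronal.
[constricted glottis] is immediately dominated by Laryngeal.
[spread glottis] is immediately dominated by Glottal.
[dorsal] is immediately dominated by Dorsal.
Root is the lowest common ancestor — every listed feature sits under it, and no single subconstituent of Root covers them all.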